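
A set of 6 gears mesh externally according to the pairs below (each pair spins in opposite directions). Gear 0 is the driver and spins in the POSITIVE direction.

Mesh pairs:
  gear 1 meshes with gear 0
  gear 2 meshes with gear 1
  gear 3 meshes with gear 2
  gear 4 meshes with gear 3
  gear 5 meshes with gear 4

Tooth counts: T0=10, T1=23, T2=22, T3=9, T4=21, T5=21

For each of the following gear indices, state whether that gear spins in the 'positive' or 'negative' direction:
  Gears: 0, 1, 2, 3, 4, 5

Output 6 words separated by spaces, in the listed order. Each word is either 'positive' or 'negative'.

Answer: positive negative positive negative positive negative

Derivation:
Gear 0 (driver): positive (depth 0)
  gear 1: meshes with gear 0 -> depth 1 -> negative (opposite of gear 0)
  gear 2: meshes with gear 1 -> depth 2 -> positive (opposite of gear 1)
  gear 3: meshes with gear 2 -> depth 3 -> negative (opposite of gear 2)
  gear 4: meshes with gear 3 -> depth 4 -> positive (opposite of gear 3)
  gear 5: meshes with gear 4 -> depth 5 -> negative (opposite of gear 4)
Queried indices 0, 1, 2, 3, 4, 5 -> positive, negative, positive, negative, positive, negative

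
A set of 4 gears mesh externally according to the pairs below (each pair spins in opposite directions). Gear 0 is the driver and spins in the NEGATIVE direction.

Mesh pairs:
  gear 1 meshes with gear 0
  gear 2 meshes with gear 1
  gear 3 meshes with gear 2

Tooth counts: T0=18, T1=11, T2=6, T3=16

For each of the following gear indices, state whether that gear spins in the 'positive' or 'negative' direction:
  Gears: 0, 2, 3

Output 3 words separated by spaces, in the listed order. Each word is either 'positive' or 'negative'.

Answer: negative negative positive

Derivation:
Gear 0 (driver): negative (depth 0)
  gear 1: meshes with gear 0 -> depth 1 -> positive (opposite of gear 0)
  gear 2: meshes with gear 1 -> depth 2 -> negative (opposite of gear 1)
  gear 3: meshes with gear 2 -> depth 3 -> positive (opposite of gear 2)
Queried indices 0, 2, 3 -> negative, negative, positive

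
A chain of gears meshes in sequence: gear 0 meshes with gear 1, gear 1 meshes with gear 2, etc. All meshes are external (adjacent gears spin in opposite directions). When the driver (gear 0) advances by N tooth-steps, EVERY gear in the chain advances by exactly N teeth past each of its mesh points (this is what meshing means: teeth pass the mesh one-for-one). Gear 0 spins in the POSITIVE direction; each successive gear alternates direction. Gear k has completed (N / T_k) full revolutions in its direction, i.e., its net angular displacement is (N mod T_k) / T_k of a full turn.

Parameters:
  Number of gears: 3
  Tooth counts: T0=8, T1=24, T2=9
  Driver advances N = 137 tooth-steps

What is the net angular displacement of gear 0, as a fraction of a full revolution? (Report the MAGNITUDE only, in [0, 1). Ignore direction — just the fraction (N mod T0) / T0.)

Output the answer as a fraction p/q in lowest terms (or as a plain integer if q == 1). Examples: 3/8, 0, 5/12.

Answer: 1/8

Derivation:
Chain of 3 gears, tooth counts: [8, 24, 9]
  gear 0: T0=8, direction=positive, advance = 137 mod 8 = 1 teeth = 1/8 turn
  gear 1: T1=24, direction=negative, advance = 137 mod 24 = 17 teeth = 17/24 turn
  gear 2: T2=9, direction=positive, advance = 137 mod 9 = 2 teeth = 2/9 turn
Gear 0: 137 mod 8 = 1
Fraction = 1 / 8 = 1/8 (gcd(1,8)=1) = 1/8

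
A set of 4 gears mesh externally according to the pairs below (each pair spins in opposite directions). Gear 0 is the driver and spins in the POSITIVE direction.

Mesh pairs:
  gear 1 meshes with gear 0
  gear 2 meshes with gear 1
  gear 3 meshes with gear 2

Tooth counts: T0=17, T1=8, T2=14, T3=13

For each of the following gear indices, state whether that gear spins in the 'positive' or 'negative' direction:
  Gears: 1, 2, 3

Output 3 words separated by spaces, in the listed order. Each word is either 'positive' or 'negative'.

Answer: negative positive negative

Derivation:
Gear 0 (driver): positive (depth 0)
  gear 1: meshes with gear 0 -> depth 1 -> negative (opposite of gear 0)
  gear 2: meshes with gear 1 -> depth 2 -> positive (opposite of gear 1)
  gear 3: meshes with gear 2 -> depth 3 -> negative (opposite of gear 2)
Queried indices 1, 2, 3 -> negative, positive, negative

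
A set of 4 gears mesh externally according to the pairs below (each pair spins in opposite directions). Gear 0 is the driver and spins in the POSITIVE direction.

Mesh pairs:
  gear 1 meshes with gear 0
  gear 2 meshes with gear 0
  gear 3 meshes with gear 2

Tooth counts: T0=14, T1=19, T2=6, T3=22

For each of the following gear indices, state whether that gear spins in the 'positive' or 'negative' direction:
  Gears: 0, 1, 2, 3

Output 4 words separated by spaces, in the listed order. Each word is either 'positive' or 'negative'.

Answer: positive negative negative positive

Derivation:
Gear 0 (driver): positive (depth 0)
  gear 1: meshes with gear 0 -> depth 1 -> negative (opposite of gear 0)
  gear 2: meshes with gear 0 -> depth 1 -> negative (opposite of gear 0)
  gear 3: meshes with gear 2 -> depth 2 -> positive (opposite of gear 2)
Queried indices 0, 1, 2, 3 -> positive, negative, negative, positive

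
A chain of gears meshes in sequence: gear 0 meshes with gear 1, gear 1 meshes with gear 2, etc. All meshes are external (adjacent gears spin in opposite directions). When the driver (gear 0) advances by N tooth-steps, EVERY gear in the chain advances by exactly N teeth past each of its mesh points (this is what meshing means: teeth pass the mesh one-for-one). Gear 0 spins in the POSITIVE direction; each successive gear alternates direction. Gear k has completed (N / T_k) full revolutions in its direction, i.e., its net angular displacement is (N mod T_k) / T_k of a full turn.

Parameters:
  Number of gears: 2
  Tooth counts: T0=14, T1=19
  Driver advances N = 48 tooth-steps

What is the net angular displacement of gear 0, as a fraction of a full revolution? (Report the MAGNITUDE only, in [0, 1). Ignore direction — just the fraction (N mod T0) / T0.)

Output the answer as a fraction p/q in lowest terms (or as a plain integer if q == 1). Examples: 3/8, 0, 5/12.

Chain of 2 gears, tooth counts: [14, 19]
  gear 0: T0=14, direction=positive, advance = 48 mod 14 = 6 teeth = 6/14 turn
  gear 1: T1=19, direction=negative, advance = 48 mod 19 = 10 teeth = 10/19 turn
Gear 0: 48 mod 14 = 6
Fraction = 6 / 14 = 3/7 (gcd(6,14)=2) = 3/7

Answer: 3/7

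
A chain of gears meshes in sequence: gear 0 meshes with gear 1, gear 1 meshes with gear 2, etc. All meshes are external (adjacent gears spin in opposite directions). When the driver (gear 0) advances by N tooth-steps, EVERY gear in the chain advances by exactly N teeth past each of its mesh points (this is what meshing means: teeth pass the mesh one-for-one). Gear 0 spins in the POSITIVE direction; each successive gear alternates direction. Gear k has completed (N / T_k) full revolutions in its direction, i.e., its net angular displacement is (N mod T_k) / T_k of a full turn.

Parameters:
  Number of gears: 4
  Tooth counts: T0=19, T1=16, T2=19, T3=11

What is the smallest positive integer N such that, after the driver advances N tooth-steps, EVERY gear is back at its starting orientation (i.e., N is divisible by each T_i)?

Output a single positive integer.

Answer: 3344

Derivation:
Gear k returns to start when N is a multiple of T_k.
All gears at start simultaneously when N is a common multiple of [19, 16, 19, 11]; the smallest such N is lcm(19, 16, 19, 11).
Start: lcm = T0 = 19
Fold in T1=16: gcd(19, 16) = 1; lcm(19, 16) = 19 * 16 / 1 = 304 / 1 = 304
Fold in T2=19: gcd(304, 19) = 19; lcm(304, 19) = 304 * 19 / 19 = 5776 / 19 = 304
Fold in T3=11: gcd(304, 11) = 1; lcm(304, 11) = 304 * 11 / 1 = 3344 / 1 = 3344
Full cycle length = 3344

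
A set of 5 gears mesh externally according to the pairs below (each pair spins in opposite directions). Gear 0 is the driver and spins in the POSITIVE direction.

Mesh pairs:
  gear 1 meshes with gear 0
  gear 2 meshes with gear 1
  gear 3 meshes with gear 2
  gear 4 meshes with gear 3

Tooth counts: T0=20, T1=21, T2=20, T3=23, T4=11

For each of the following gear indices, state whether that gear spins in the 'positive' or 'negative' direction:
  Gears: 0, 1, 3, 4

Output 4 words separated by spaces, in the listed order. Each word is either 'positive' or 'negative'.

Answer: positive negative negative positive

Derivation:
Gear 0 (driver): positive (depth 0)
  gear 1: meshes with gear 0 -> depth 1 -> negative (opposite of gear 0)
  gear 2: meshes with gear 1 -> depth 2 -> positive (opposite of gear 1)
  gear 3: meshes with gear 2 -> depth 3 -> negative (opposite of gear 2)
  gear 4: meshes with gear 3 -> depth 4 -> positive (opposite of gear 3)
Queried indices 0, 1, 3, 4 -> positive, negative, negative, positive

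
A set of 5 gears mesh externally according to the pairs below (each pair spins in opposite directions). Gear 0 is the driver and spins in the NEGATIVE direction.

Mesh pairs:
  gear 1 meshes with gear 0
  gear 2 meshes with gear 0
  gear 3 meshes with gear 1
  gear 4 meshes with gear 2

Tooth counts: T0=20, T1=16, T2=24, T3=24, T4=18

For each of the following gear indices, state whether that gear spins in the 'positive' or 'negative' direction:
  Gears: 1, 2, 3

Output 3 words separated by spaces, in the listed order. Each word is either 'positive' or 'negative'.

Gear 0 (driver): negative (depth 0)
  gear 1: meshes with gear 0 -> depth 1 -> positive (opposite of gear 0)
  gear 2: meshes with gear 0 -> depth 1 -> positive (opposite of gear 0)
  gear 3: meshes with gear 1 -> depth 2 -> negative (opposite of gear 1)
  gear 4: meshes with gear 2 -> depth 2 -> negative (opposite of gear 2)
Queried indices 1, 2, 3 -> positive, positive, negative

Answer: positive positive negative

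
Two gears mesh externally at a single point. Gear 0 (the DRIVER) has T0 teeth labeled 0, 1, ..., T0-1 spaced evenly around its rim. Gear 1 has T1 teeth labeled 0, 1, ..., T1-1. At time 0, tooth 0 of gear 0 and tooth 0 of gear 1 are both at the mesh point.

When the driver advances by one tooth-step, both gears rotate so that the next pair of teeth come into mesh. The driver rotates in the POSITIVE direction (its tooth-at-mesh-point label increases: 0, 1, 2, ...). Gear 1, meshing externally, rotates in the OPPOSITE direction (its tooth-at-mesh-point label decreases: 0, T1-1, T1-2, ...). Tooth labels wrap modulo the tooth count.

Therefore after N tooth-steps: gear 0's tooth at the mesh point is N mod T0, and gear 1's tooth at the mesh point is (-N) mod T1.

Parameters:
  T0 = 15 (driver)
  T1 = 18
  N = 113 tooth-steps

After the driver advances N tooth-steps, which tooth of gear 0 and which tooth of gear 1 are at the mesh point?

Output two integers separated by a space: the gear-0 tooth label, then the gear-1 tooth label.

Gear 0 (driver, T0=15): tooth at mesh = N mod T0
  113 = 7 * 15 + 8, so 113 mod 15 = 8
  gear 0 tooth = 8
Gear 1 (driven, T1=18): tooth at mesh = (-N) mod T1
  113 = 6 * 18 + 5, so 113 mod 18 = 5
  (-113) mod 18 = (-5) mod 18 = 18 - 5 = 13
Mesh after 113 steps: gear-0 tooth 8 meets gear-1 tooth 13

Answer: 8 13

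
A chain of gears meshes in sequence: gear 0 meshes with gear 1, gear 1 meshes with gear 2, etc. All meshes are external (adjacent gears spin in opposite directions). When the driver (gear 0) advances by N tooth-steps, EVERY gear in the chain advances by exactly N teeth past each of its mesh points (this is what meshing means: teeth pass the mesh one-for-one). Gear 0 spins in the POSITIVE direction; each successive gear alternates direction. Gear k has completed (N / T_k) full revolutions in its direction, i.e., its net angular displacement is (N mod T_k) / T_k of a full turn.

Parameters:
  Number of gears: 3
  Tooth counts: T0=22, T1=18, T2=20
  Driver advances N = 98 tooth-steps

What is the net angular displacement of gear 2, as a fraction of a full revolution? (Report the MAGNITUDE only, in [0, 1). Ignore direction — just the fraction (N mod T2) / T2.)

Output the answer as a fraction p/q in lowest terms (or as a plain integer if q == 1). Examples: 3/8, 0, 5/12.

Answer: 9/10

Derivation:
Chain of 3 gears, tooth counts: [22, 18, 20]
  gear 0: T0=22, direction=positive, advance = 98 mod 22 = 10 teeth = 10/22 turn
  gear 1: T1=18, direction=negative, advance = 98 mod 18 = 8 teeth = 8/18 turn
  gear 2: T2=20, direction=positive, advance = 98 mod 20 = 18 teeth = 18/20 turn
Gear 2: 98 mod 20 = 18
Fraction = 18 / 20 = 9/10 (gcd(18,20)=2) = 9/10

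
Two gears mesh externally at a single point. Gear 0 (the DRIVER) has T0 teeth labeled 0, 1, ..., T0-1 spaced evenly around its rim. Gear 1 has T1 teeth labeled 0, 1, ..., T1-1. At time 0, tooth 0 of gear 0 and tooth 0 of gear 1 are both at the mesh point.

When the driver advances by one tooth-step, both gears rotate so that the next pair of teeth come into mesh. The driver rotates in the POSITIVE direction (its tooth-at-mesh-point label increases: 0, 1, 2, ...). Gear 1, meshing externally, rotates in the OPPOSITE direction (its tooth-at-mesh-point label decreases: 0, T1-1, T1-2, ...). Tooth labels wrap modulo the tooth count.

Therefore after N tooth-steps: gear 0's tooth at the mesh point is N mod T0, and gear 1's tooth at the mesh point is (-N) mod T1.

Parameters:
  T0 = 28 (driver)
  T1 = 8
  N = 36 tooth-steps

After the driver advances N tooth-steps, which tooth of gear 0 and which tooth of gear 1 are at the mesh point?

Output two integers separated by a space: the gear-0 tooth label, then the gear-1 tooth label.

Gear 0 (driver, T0=28): tooth at mesh = N mod T0
  36 = 1 * 28 + 8, so 36 mod 28 = 8
  gear 0 tooth = 8
Gear 1 (driven, T1=8): tooth at mesh = (-N) mod T1
  36 = 4 * 8 + 4, so 36 mod 8 = 4
  (-36) mod 8 = (-4) mod 8 = 8 - 4 = 4
Mesh after 36 steps: gear-0 tooth 8 meets gear-1 tooth 4

Answer: 8 4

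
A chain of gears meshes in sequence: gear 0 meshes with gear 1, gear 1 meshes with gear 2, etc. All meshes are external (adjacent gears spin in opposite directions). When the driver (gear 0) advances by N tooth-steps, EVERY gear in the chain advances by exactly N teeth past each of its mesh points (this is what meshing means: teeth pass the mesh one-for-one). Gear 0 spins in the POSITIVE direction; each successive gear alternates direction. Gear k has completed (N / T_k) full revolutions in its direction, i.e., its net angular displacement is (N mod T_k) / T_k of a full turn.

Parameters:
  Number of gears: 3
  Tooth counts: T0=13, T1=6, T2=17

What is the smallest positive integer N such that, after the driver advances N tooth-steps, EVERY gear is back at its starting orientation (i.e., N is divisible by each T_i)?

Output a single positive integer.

Answer: 1326

Derivation:
Gear k returns to start when N is a multiple of T_k.
All gears at start simultaneously when N is a common multiple of [13, 6, 17]; the smallest such N is lcm(13, 6, 17).
Start: lcm = T0 = 13
Fold in T1=6: gcd(13, 6) = 1; lcm(13, 6) = 13 * 6 / 1 = 78 / 1 = 78
Fold in T2=17: gcd(78, 17) = 1; lcm(78, 17) = 78 * 17 / 1 = 1326 / 1 = 1326
Full cycle length = 1326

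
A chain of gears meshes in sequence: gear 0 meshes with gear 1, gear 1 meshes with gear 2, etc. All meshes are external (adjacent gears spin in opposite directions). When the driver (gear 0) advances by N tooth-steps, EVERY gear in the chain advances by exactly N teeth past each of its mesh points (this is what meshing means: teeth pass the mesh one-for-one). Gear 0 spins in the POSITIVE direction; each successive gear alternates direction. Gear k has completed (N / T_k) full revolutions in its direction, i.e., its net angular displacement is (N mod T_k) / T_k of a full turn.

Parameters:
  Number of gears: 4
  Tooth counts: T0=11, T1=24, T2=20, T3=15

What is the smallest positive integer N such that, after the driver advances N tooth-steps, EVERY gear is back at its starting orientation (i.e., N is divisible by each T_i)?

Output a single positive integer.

Answer: 1320

Derivation:
Gear k returns to start when N is a multiple of T_k.
All gears at start simultaneously when N is a common multiple of [11, 24, 20, 15]; the smallest such N is lcm(11, 24, 20, 15).
Start: lcm = T0 = 11
Fold in T1=24: gcd(11, 24) = 1; lcm(11, 24) = 11 * 24 / 1 = 264 / 1 = 264
Fold in T2=20: gcd(264, 20) = 4; lcm(264, 20) = 264 * 20 / 4 = 5280 / 4 = 1320
Fold in T3=15: gcd(1320, 15) = 15; lcm(1320, 15) = 1320 * 15 / 15 = 19800 / 15 = 1320
Full cycle length = 1320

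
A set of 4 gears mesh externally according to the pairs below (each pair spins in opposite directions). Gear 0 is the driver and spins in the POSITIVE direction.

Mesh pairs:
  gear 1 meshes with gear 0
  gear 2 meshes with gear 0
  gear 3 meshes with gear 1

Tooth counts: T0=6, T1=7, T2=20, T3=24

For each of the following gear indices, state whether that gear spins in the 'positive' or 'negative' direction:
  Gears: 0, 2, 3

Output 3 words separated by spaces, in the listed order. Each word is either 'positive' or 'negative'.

Gear 0 (driver): positive (depth 0)
  gear 1: meshes with gear 0 -> depth 1 -> negative (opposite of gear 0)
  gear 2: meshes with gear 0 -> depth 1 -> negative (opposite of gear 0)
  gear 3: meshes with gear 1 -> depth 2 -> positive (opposite of gear 1)
Queried indices 0, 2, 3 -> positive, negative, positive

Answer: positive negative positive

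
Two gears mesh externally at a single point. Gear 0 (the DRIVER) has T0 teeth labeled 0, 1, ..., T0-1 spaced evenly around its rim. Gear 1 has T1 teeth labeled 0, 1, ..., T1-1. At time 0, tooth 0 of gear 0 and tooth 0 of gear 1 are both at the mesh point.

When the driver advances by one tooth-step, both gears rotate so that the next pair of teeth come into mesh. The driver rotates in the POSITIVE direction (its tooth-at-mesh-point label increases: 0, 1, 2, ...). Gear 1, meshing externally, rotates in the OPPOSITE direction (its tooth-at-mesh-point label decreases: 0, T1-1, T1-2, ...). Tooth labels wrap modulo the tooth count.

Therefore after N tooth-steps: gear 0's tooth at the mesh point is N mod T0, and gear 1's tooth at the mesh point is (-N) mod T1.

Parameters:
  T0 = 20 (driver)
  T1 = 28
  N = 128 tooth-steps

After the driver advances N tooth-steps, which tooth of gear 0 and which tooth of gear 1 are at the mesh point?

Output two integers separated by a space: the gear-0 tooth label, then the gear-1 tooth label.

Gear 0 (driver, T0=20): tooth at mesh = N mod T0
  128 = 6 * 20 + 8, so 128 mod 20 = 8
  gear 0 tooth = 8
Gear 1 (driven, T1=28): tooth at mesh = (-N) mod T1
  128 = 4 * 28 + 16, so 128 mod 28 = 16
  (-128) mod 28 = (-16) mod 28 = 28 - 16 = 12
Mesh after 128 steps: gear-0 tooth 8 meets gear-1 tooth 12

Answer: 8 12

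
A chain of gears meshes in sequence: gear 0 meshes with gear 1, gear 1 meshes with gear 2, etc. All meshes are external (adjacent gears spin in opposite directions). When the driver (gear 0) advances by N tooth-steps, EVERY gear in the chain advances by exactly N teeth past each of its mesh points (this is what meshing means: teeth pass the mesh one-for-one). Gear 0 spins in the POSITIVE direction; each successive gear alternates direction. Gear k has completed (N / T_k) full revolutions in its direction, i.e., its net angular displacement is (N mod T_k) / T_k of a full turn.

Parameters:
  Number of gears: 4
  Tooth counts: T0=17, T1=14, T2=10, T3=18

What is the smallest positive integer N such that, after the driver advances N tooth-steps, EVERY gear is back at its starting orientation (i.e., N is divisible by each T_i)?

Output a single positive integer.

Gear k returns to start when N is a multiple of T_k.
All gears at start simultaneously when N is a common multiple of [17, 14, 10, 18]; the smallest such N is lcm(17, 14, 10, 18).
Start: lcm = T0 = 17
Fold in T1=14: gcd(17, 14) = 1; lcm(17, 14) = 17 * 14 / 1 = 238 / 1 = 238
Fold in T2=10: gcd(238, 10) = 2; lcm(238, 10) = 238 * 10 / 2 = 2380 / 2 = 1190
Fold in T3=18: gcd(1190, 18) = 2; lcm(1190, 18) = 1190 * 18 / 2 = 21420 / 2 = 10710
Full cycle length = 10710

Answer: 10710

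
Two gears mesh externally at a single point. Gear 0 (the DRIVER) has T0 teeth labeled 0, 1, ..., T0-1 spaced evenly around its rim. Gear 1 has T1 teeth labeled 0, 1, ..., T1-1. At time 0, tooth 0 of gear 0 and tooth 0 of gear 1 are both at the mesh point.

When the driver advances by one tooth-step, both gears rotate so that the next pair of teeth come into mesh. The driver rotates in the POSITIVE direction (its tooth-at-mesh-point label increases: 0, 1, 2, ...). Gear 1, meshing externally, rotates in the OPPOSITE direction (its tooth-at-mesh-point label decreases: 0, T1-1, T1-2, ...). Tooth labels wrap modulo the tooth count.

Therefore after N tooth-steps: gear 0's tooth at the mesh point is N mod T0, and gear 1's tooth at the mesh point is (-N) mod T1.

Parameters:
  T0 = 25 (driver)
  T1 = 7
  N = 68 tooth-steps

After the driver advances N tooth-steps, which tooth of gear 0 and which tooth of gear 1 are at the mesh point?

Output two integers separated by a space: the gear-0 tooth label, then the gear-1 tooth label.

Answer: 18 2

Derivation:
Gear 0 (driver, T0=25): tooth at mesh = N mod T0
  68 = 2 * 25 + 18, so 68 mod 25 = 18
  gear 0 tooth = 18
Gear 1 (driven, T1=7): tooth at mesh = (-N) mod T1
  68 = 9 * 7 + 5, so 68 mod 7 = 5
  (-68) mod 7 = (-5) mod 7 = 7 - 5 = 2
Mesh after 68 steps: gear-0 tooth 18 meets gear-1 tooth 2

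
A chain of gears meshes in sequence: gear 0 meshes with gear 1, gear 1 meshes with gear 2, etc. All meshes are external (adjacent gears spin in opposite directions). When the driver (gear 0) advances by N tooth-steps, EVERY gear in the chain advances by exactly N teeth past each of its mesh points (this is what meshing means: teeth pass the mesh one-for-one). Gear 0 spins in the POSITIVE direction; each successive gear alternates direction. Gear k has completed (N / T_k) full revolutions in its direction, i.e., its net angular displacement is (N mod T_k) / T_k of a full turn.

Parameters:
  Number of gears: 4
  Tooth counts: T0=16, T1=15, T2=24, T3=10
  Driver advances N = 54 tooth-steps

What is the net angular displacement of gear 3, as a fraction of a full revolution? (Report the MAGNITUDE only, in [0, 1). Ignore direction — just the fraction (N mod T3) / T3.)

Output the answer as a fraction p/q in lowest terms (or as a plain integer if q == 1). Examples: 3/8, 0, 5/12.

Answer: 2/5

Derivation:
Chain of 4 gears, tooth counts: [16, 15, 24, 10]
  gear 0: T0=16, direction=positive, advance = 54 mod 16 = 6 teeth = 6/16 turn
  gear 1: T1=15, direction=negative, advance = 54 mod 15 = 9 teeth = 9/15 turn
  gear 2: T2=24, direction=positive, advance = 54 mod 24 = 6 teeth = 6/24 turn
  gear 3: T3=10, direction=negative, advance = 54 mod 10 = 4 teeth = 4/10 turn
Gear 3: 54 mod 10 = 4
Fraction = 4 / 10 = 2/5 (gcd(4,10)=2) = 2/5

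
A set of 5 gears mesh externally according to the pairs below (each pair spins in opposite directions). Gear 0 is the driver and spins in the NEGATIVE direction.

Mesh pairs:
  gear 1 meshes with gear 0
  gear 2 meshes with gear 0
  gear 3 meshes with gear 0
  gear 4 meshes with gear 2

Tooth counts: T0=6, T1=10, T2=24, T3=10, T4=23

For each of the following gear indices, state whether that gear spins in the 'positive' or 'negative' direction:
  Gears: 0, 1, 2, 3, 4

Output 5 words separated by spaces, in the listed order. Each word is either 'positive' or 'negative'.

Gear 0 (driver): negative (depth 0)
  gear 1: meshes with gear 0 -> depth 1 -> positive (opposite of gear 0)
  gear 2: meshes with gear 0 -> depth 1 -> positive (opposite of gear 0)
  gear 3: meshes with gear 0 -> depth 1 -> positive (opposite of gear 0)
  gear 4: meshes with gear 2 -> depth 2 -> negative (opposite of gear 2)
Queried indices 0, 1, 2, 3, 4 -> negative, positive, positive, positive, negative

Answer: negative positive positive positive negative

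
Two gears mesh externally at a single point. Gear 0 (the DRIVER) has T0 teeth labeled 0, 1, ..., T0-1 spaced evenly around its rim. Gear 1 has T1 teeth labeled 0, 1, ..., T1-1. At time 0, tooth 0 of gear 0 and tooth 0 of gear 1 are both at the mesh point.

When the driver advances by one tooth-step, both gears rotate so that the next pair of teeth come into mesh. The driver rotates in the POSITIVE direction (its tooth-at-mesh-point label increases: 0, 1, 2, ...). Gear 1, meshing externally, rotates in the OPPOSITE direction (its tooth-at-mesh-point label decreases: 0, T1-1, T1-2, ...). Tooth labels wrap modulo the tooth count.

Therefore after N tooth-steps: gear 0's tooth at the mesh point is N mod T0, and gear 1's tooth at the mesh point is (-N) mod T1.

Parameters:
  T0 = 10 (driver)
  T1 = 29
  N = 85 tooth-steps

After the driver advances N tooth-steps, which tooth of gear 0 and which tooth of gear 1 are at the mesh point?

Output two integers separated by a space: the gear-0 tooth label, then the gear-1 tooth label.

Answer: 5 2

Derivation:
Gear 0 (driver, T0=10): tooth at mesh = N mod T0
  85 = 8 * 10 + 5, so 85 mod 10 = 5
  gear 0 tooth = 5
Gear 1 (driven, T1=29): tooth at mesh = (-N) mod T1
  85 = 2 * 29 + 27, so 85 mod 29 = 27
  (-85) mod 29 = (-27) mod 29 = 29 - 27 = 2
Mesh after 85 steps: gear-0 tooth 5 meets gear-1 tooth 2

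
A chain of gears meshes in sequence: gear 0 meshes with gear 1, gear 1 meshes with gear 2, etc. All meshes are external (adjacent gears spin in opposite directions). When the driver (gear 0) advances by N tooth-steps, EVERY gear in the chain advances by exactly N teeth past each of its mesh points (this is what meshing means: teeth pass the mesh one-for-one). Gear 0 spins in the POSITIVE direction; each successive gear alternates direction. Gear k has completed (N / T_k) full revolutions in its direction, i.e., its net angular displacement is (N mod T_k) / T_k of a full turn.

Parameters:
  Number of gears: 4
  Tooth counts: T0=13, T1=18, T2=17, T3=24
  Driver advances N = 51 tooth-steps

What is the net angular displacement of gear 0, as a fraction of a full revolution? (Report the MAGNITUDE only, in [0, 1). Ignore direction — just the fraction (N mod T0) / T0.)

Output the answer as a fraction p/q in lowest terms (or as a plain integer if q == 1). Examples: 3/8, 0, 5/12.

Chain of 4 gears, tooth counts: [13, 18, 17, 24]
  gear 0: T0=13, direction=positive, advance = 51 mod 13 = 12 teeth = 12/13 turn
  gear 1: T1=18, direction=negative, advance = 51 mod 18 = 15 teeth = 15/18 turn
  gear 2: T2=17, direction=positive, advance = 51 mod 17 = 0 teeth = 0/17 turn
  gear 3: T3=24, direction=negative, advance = 51 mod 24 = 3 teeth = 3/24 turn
Gear 0: 51 mod 13 = 12
Fraction = 12 / 13 = 12/13 (gcd(12,13)=1) = 12/13

Answer: 12/13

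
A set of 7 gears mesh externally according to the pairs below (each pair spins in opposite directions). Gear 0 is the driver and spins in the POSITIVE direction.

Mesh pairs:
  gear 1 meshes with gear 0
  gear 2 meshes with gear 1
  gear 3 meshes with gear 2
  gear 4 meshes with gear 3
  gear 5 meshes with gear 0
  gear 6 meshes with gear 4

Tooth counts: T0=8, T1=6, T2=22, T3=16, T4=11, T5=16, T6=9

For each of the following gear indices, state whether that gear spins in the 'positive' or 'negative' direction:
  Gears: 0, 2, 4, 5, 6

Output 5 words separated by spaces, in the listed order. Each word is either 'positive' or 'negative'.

Gear 0 (driver): positive (depth 0)
  gear 1: meshes with gear 0 -> depth 1 -> negative (opposite of gear 0)
  gear 2: meshes with gear 1 -> depth 2 -> positive (opposite of gear 1)
  gear 3: meshes with gear 2 -> depth 3 -> negative (opposite of gear 2)
  gear 4: meshes with gear 3 -> depth 4 -> positive (opposite of gear 3)
  gear 5: meshes with gear 0 -> depth 1 -> negative (opposite of gear 0)
  gear 6: meshes with gear 4 -> depth 5 -> negative (opposite of gear 4)
Queried indices 0, 2, 4, 5, 6 -> positive, positive, positive, negative, negative

Answer: positive positive positive negative negative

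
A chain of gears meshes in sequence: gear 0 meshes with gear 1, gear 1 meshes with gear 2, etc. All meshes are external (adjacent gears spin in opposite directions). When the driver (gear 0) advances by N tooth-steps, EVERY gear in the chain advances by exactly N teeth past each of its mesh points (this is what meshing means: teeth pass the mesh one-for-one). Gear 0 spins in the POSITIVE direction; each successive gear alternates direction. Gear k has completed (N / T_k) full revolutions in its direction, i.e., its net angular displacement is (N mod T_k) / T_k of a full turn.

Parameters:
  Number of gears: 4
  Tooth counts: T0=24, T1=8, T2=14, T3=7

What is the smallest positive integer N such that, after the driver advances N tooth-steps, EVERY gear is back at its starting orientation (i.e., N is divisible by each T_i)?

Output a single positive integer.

Gear k returns to start when N is a multiple of T_k.
All gears at start simultaneously when N is a common multiple of [24, 8, 14, 7]; the smallest such N is lcm(24, 8, 14, 7).
Start: lcm = T0 = 24
Fold in T1=8: gcd(24, 8) = 8; lcm(24, 8) = 24 * 8 / 8 = 192 / 8 = 24
Fold in T2=14: gcd(24, 14) = 2; lcm(24, 14) = 24 * 14 / 2 = 336 / 2 = 168
Fold in T3=7: gcd(168, 7) = 7; lcm(168, 7) = 168 * 7 / 7 = 1176 / 7 = 168
Full cycle length = 168

Answer: 168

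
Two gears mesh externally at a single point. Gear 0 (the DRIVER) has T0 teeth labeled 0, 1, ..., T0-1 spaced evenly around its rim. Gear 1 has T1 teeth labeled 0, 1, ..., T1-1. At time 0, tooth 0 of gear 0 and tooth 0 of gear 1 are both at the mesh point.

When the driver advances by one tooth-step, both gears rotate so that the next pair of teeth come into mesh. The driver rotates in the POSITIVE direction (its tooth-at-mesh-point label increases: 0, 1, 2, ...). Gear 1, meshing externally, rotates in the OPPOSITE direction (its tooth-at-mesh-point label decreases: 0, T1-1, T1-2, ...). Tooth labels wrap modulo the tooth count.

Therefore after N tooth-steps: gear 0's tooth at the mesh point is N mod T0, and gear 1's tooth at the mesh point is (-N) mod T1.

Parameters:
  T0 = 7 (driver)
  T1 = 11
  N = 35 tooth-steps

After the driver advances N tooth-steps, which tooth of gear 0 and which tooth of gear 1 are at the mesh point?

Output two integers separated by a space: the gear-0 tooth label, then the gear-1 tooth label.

Answer: 0 9

Derivation:
Gear 0 (driver, T0=7): tooth at mesh = N mod T0
  35 = 5 * 7 + 0, so 35 mod 7 = 0
  gear 0 tooth = 0
Gear 1 (driven, T1=11): tooth at mesh = (-N) mod T1
  35 = 3 * 11 + 2, so 35 mod 11 = 2
  (-35) mod 11 = (-2) mod 11 = 11 - 2 = 9
Mesh after 35 steps: gear-0 tooth 0 meets gear-1 tooth 9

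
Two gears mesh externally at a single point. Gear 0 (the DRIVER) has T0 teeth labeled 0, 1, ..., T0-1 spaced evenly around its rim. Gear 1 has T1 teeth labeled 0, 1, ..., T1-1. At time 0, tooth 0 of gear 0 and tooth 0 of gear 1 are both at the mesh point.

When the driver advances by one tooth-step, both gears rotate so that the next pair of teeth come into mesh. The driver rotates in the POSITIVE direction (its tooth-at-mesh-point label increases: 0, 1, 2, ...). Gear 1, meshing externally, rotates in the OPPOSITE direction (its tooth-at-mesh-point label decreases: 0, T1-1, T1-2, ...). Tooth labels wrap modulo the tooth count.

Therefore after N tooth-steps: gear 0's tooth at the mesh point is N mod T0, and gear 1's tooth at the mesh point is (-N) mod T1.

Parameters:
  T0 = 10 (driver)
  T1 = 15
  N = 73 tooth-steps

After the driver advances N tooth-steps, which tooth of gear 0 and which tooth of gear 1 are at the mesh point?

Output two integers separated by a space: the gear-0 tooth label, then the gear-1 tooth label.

Answer: 3 2

Derivation:
Gear 0 (driver, T0=10): tooth at mesh = N mod T0
  73 = 7 * 10 + 3, so 73 mod 10 = 3
  gear 0 tooth = 3
Gear 1 (driven, T1=15): tooth at mesh = (-N) mod T1
  73 = 4 * 15 + 13, so 73 mod 15 = 13
  (-73) mod 15 = (-13) mod 15 = 15 - 13 = 2
Mesh after 73 steps: gear-0 tooth 3 meets gear-1 tooth 2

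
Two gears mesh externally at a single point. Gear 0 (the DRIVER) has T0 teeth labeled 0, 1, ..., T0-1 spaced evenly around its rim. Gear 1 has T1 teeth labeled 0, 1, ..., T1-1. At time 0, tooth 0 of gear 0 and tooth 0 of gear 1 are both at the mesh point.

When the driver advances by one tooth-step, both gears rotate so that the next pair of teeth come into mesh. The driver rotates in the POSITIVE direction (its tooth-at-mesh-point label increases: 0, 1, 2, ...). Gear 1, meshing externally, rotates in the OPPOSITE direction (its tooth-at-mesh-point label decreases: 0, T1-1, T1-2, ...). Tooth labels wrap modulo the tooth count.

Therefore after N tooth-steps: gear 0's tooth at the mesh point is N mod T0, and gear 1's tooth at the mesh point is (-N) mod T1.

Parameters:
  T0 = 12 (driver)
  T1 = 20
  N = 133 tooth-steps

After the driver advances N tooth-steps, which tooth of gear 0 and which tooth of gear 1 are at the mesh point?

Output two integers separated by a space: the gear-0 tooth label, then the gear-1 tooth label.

Gear 0 (driver, T0=12): tooth at mesh = N mod T0
  133 = 11 * 12 + 1, so 133 mod 12 = 1
  gear 0 tooth = 1
Gear 1 (driven, T1=20): tooth at mesh = (-N) mod T1
  133 = 6 * 20 + 13, so 133 mod 20 = 13
  (-133) mod 20 = (-13) mod 20 = 20 - 13 = 7
Mesh after 133 steps: gear-0 tooth 1 meets gear-1 tooth 7

Answer: 1 7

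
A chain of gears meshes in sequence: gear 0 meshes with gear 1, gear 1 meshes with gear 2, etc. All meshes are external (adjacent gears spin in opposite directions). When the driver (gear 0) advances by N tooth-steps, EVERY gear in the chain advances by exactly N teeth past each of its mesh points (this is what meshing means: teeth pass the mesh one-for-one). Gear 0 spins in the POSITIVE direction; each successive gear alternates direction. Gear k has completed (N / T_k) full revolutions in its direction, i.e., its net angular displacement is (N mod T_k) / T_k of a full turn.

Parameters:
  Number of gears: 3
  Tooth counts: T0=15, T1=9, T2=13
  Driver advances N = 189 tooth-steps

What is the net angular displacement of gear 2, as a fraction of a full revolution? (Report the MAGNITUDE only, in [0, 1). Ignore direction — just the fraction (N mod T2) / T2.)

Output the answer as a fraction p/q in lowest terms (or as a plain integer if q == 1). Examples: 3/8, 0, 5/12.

Answer: 7/13

Derivation:
Chain of 3 gears, tooth counts: [15, 9, 13]
  gear 0: T0=15, direction=positive, advance = 189 mod 15 = 9 teeth = 9/15 turn
  gear 1: T1=9, direction=negative, advance = 189 mod 9 = 0 teeth = 0/9 turn
  gear 2: T2=13, direction=positive, advance = 189 mod 13 = 7 teeth = 7/13 turn
Gear 2: 189 mod 13 = 7
Fraction = 7 / 13 = 7/13 (gcd(7,13)=1) = 7/13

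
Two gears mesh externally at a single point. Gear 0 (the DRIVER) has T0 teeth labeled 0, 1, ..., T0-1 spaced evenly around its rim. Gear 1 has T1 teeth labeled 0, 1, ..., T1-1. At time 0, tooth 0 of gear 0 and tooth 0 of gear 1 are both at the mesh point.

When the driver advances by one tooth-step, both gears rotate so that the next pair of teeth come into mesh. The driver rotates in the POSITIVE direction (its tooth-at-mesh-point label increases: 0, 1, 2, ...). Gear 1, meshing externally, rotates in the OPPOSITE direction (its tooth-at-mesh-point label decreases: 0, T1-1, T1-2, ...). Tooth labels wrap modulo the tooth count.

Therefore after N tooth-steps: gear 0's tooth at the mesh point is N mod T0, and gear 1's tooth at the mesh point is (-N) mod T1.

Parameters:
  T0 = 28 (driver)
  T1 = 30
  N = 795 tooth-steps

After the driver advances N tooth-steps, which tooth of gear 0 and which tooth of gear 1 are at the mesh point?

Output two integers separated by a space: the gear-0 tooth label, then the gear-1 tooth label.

Gear 0 (driver, T0=28): tooth at mesh = N mod T0
  795 = 28 * 28 + 11, so 795 mod 28 = 11
  gear 0 tooth = 11
Gear 1 (driven, T1=30): tooth at mesh = (-N) mod T1
  795 = 26 * 30 + 15, so 795 mod 30 = 15
  (-795) mod 30 = (-15) mod 30 = 30 - 15 = 15
Mesh after 795 steps: gear-0 tooth 11 meets gear-1 tooth 15

Answer: 11 15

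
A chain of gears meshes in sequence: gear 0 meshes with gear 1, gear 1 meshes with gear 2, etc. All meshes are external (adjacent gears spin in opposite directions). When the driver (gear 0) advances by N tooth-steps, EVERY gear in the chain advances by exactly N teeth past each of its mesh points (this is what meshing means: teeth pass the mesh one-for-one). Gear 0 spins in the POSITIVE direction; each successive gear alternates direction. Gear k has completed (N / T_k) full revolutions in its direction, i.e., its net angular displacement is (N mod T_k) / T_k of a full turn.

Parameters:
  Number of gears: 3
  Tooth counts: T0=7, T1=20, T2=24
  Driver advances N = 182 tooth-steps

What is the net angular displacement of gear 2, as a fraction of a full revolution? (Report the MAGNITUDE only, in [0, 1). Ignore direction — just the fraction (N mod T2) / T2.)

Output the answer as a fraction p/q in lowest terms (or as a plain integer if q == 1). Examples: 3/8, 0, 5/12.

Answer: 7/12

Derivation:
Chain of 3 gears, tooth counts: [7, 20, 24]
  gear 0: T0=7, direction=positive, advance = 182 mod 7 = 0 teeth = 0/7 turn
  gear 1: T1=20, direction=negative, advance = 182 mod 20 = 2 teeth = 2/20 turn
  gear 2: T2=24, direction=positive, advance = 182 mod 24 = 14 teeth = 14/24 turn
Gear 2: 182 mod 24 = 14
Fraction = 14 / 24 = 7/12 (gcd(14,24)=2) = 7/12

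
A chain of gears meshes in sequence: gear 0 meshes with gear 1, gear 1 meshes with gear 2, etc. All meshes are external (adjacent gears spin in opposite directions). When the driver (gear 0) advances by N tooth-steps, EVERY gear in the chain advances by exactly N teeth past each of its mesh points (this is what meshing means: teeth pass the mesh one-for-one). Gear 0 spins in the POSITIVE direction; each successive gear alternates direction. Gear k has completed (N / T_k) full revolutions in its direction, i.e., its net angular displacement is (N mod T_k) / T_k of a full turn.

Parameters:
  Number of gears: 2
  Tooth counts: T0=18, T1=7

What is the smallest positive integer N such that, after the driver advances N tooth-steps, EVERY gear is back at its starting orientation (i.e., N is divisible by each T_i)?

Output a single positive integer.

Gear k returns to start when N is a multiple of T_k.
All gears at start simultaneously when N is a common multiple of [18, 7]; the smallest such N is lcm(18, 7).
Start: lcm = T0 = 18
Fold in T1=7: gcd(18, 7) = 1; lcm(18, 7) = 18 * 7 / 1 = 126 / 1 = 126
Full cycle length = 126

Answer: 126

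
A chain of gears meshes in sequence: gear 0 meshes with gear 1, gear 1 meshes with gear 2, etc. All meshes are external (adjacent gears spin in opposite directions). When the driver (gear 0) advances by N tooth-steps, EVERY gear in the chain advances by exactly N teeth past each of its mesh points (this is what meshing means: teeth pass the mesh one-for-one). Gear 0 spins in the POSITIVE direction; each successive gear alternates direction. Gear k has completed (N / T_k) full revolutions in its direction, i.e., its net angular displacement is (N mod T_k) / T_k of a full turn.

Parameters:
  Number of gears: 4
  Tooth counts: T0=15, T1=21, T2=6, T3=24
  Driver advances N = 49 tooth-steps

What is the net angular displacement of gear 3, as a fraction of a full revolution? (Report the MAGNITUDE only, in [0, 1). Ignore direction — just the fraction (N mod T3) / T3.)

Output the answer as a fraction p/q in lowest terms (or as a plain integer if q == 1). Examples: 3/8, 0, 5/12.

Chain of 4 gears, tooth counts: [15, 21, 6, 24]
  gear 0: T0=15, direction=positive, advance = 49 mod 15 = 4 teeth = 4/15 turn
  gear 1: T1=21, direction=negative, advance = 49 mod 21 = 7 teeth = 7/21 turn
  gear 2: T2=6, direction=positive, advance = 49 mod 6 = 1 teeth = 1/6 turn
  gear 3: T3=24, direction=negative, advance = 49 mod 24 = 1 teeth = 1/24 turn
Gear 3: 49 mod 24 = 1
Fraction = 1 / 24 = 1/24 (gcd(1,24)=1) = 1/24

Answer: 1/24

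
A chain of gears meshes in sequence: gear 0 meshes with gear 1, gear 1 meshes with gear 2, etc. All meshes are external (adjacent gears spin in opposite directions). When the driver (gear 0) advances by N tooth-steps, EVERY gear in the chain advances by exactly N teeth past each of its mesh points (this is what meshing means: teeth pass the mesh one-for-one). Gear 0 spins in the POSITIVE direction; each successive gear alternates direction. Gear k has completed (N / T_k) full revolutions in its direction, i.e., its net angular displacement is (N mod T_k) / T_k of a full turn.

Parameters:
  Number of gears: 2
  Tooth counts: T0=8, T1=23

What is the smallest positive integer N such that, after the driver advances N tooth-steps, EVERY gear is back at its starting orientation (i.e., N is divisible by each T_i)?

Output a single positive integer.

Answer: 184

Derivation:
Gear k returns to start when N is a multiple of T_k.
All gears at start simultaneously when N is a common multiple of [8, 23]; the smallest such N is lcm(8, 23).
Start: lcm = T0 = 8
Fold in T1=23: gcd(8, 23) = 1; lcm(8, 23) = 8 * 23 / 1 = 184 / 1 = 184
Full cycle length = 184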